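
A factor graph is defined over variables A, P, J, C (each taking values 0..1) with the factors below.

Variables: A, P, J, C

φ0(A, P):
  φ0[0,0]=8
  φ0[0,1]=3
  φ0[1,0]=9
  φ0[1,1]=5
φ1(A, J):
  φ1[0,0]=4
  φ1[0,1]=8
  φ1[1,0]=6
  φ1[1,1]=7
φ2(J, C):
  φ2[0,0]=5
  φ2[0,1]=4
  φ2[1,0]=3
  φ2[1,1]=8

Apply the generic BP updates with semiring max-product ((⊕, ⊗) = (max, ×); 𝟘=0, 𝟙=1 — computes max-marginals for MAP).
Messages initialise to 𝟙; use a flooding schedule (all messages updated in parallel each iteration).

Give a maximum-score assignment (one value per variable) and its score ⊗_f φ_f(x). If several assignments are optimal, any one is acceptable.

assignment: (A=0, P=0, J=1, C=1); score = 512

init: all messages = 𝟙 over 2 values
r1 m[φ0→A] = [8, 9]
r1 m[φ0→P] = [9, 5]
r1 m[φ1→A] = [8, 7]
r1 m[φ1→J] = [6, 8]
r1 m[φ2→J] = [5, 8]
r1 m[φ2→C] = [5, 8]
r1 m[A→φ0] = [1, 1]
r1 m[A→φ1] = [1, 1]
r1 m[P→φ0] = [1, 1]
r1 m[J→φ1] = [1, 1]
r1 m[J→φ2] = [1, 1]
r1 m[C→φ2] = [1, 1]
r2 m[φ0→A] = [8, 9]
r2 m[φ0→P] = [9, 5]
r2 m[φ1→A] = [8, 7]
r2 m[φ1→J] = [6, 8]
r2 m[φ2→J] = [5, 8]
r2 m[φ2→C] = [5, 8]
r2 m[A→φ0] = [8, 7]
r2 m[A→φ1] = [8, 9]
r2 m[P→φ0] = [1, 1]
r2 m[J→φ1] = [5, 8]
r2 m[J→φ2] = [6, 8]
r2 m[C→φ2] = [1, 1]
r3 m[φ0→A] = [8, 9]
r3 m[φ0→P] = [64, 35]
r3 m[φ1→A] = [64, 56]
r3 m[φ1→J] = [54, 64]
r3 m[φ2→J] = [5, 8]
r3 m[φ2→C] = [30, 64]
r3 m[A→φ0] = [8, 7]
r3 m[A→φ1] = [8, 9]
r3 m[P→φ0] = [1, 1]
r3 m[J→φ1] = [5, 8]
r3 m[J→φ2] = [6, 8]
r3 m[C→φ2] = [1, 1]
r4 m[φ0→A] = [8, 9]
r4 m[φ0→P] = [64, 35]
r4 m[φ1→A] = [64, 56]
r4 m[φ1→J] = [54, 64]
r4 m[φ2→J] = [5, 8]
r4 m[φ2→C] = [30, 64]
r4 m[A→φ0] = [64, 56]
r4 m[A→φ1] = [8, 9]
r4 m[P→φ0] = [1, 1]
r4 m[J→φ1] = [5, 8]
r4 m[J→φ2] = [54, 64]
r4 m[C→φ2] = [1, 1]
r5 m[φ0→A] = [8, 9]
r5 m[φ0→P] = [512, 280]
r5 m[φ1→A] = [64, 56]
r5 m[φ1→J] = [54, 64]
r5 m[φ2→J] = [5, 8]
r5 m[φ2→C] = [270, 512]
r5 m[A→φ0] = [64, 56]
r5 m[A→φ1] = [8, 9]
r5 m[P→φ0] = [1, 1]
r5 m[J→φ1] = [5, 8]
r5 m[J→φ2] = [54, 64]
r5 m[C→φ2] = [1, 1]
r6 m[φ0→A] = [8, 9]
r6 m[φ0→P] = [512, 280]
r6 m[φ1→A] = [64, 56]
r6 m[φ1→J] = [54, 64]
r6 m[φ2→J] = [5, 8]
r6 m[φ2→C] = [270, 512]
r6 m[A→φ0] = [64, 56]
r6 m[A→φ1] = [8, 9]
r6 m[P→φ0] = [1, 1]
r6 m[J→φ1] = [5, 8]
r6 m[J→φ2] = [54, 64]
r6 m[C→φ2] = [1, 1]
fixed point reached at round 6
traceback from A: (A=0, P=0, J=1, C=1), score=512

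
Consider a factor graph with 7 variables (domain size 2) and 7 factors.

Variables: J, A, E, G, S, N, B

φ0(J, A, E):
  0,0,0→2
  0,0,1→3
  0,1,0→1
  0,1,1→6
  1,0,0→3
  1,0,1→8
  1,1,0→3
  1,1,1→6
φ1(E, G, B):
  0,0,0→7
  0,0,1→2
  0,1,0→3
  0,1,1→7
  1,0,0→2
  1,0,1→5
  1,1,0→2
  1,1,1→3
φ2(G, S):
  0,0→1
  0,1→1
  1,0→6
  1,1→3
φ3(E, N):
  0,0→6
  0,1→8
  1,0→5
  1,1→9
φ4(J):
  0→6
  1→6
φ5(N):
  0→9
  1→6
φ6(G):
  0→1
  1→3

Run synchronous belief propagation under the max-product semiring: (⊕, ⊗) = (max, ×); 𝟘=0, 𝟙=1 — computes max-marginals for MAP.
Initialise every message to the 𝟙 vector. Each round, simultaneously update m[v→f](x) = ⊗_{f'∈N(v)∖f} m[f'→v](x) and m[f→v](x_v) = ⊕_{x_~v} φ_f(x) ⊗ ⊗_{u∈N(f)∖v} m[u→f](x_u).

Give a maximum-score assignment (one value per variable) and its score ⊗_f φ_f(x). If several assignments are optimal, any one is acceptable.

assignment: (J=1, A=0, E=1, G=1, S=0, N=1, B=1); score = 139968

init: all messages = 𝟙 over 2 values
r1 m[φ0→J] = [6, 8]
r1 m[φ0→A] = [8, 6]
r1 m[φ0→E] = [3, 8]
r1 m[φ1→E] = [7, 5]
r1 m[φ1→G] = [7, 7]
r1 m[φ1→B] = [7, 7]
r1 m[φ2→G] = [1, 6]
r1 m[φ2→S] = [6, 3]
r1 m[φ3→E] = [8, 9]
r1 m[φ3→N] = [6, 9]
r1 m[φ4→J] = [6, 6]
r1 m[φ5→N] = [9, 6]
r1 m[φ6→G] = [1, 3]
r1 m[J→φ0] = [1, 1]
r1 m[J→φ4] = [1, 1]
r1 m[A→φ0] = [1, 1]
r1 m[E→φ0] = [1, 1]
r1 m[E→φ1] = [1, 1]
r1 m[E→φ3] = [1, 1]
r1 m[G→φ1] = [1, 1]
r1 m[G→φ2] = [1, 1]
r1 m[G→φ6] = [1, 1]
r1 m[S→φ2] = [1, 1]
r1 m[N→φ3] = [1, 1]
r1 m[N→φ5] = [1, 1]
r1 m[B→φ1] = [1, 1]
r2 m[φ0→J] = [6, 8]
r2 m[φ0→A] = [8, 6]
r2 m[φ0→E] = [3, 8]
r2 m[φ1→E] = [7, 5]
r2 m[φ1→G] = [7, 7]
r2 m[φ1→B] = [7, 7]
r2 m[φ2→G] = [1, 6]
r2 m[φ2→S] = [6, 3]
r2 m[φ3→E] = [8, 9]
r2 m[φ3→N] = [6, 9]
r2 m[φ4→J] = [6, 6]
r2 m[φ5→N] = [9, 6]
r2 m[φ6→G] = [1, 3]
r2 m[J→φ0] = [6, 6]
r2 m[J→φ4] = [6, 8]
r2 m[A→φ0] = [1, 1]
r2 m[E→φ0] = [56, 45]
r2 m[E→φ1] = [24, 72]
r2 m[E→φ3] = [21, 40]
r2 m[G→φ1] = [1, 18]
r2 m[G→φ2] = [7, 21]
r2 m[G→φ6] = [7, 42]
r2 m[S→φ2] = [1, 1]
r2 m[N→φ3] = [9, 6]
r2 m[N→φ5] = [6, 9]
r2 m[B→φ1] = [1, 1]
r3 m[φ0→J] = [270, 360]
r3 m[φ0→A] = [2160, 1620]
r3 m[φ0→E] = [18, 48]
r3 m[φ1→E] = [126, 54]
r3 m[φ1→G] = [360, 216]
r3 m[φ1→B] = [2592, 3888]
r3 m[φ2→G] = [1, 6]
r3 m[φ2→S] = [126, 63]
r3 m[φ3→E] = [54, 54]
r3 m[φ3→N] = [200, 360]
r3 m[φ4→J] = [6, 6]
r3 m[φ5→N] = [9, 6]
r3 m[φ6→G] = [1, 3]
r3 m[J→φ0] = [6, 6]
r3 m[J→φ4] = [6, 8]
r3 m[A→φ0] = [1, 1]
r3 m[E→φ0] = [56, 45]
r3 m[E→φ1] = [24, 72]
r3 m[E→φ3] = [21, 40]
r3 m[G→φ1] = [1, 18]
r3 m[G→φ2] = [7, 21]
r3 m[G→φ6] = [7, 42]
r3 m[S→φ2] = [1, 1]
r3 m[N→φ3] = [9, 6]
r3 m[N→φ5] = [6, 9]
r3 m[B→φ1] = [1, 1]
r4 m[φ0→J] = [270, 360]
r4 m[φ0→A] = [2160, 1620]
r4 m[φ0→E] = [18, 48]
r4 m[φ1→E] = [126, 54]
r4 m[φ1→G] = [360, 216]
r4 m[φ1→B] = [2592, 3888]
r4 m[φ2→G] = [1, 6]
r4 m[φ2→S] = [126, 63]
r4 m[φ3→E] = [54, 54]
r4 m[φ3→N] = [200, 360]
r4 m[φ4→J] = [6, 6]
r4 m[φ5→N] = [9, 6]
r4 m[φ6→G] = [1, 3]
r4 m[J→φ0] = [6, 6]
r4 m[J→φ4] = [270, 360]
r4 m[A→φ0] = [1, 1]
r4 m[E→φ0] = [6804, 2916]
r4 m[E→φ1] = [972, 2592]
r4 m[E→φ3] = [2268, 2592]
r4 m[G→φ1] = [1, 18]
r4 m[G→φ2] = [360, 648]
r4 m[G→φ6] = [360, 1296]
r4 m[S→φ2] = [1, 1]
r4 m[N→φ3] = [9, 6]
r4 m[N→φ5] = [200, 360]
r4 m[B→φ1] = [1, 1]
r5 m[φ0→J] = [17496, 23328]
r5 m[φ0→A] = [139968, 122472]
r5 m[φ0→E] = [18, 48]
r5 m[φ1→E] = [126, 54]
r5 m[φ1→G] = [12960, 7776]
r5 m[φ1→B] = [93312, 139968]
r5 m[φ2→G] = [1, 6]
r5 m[φ2→S] = [3888, 1944]
r5 m[φ3→E] = [54, 54]
r5 m[φ3→N] = [13608, 23328]
r5 m[φ4→J] = [6, 6]
r5 m[φ5→N] = [9, 6]
r5 m[φ6→G] = [1, 3]
r5 m[J→φ0] = [6, 6]
r5 m[J→φ4] = [270, 360]
r5 m[A→φ0] = [1, 1]
r5 m[E→φ0] = [6804, 2916]
r5 m[E→φ1] = [972, 2592]
r5 m[E→φ3] = [2268, 2592]
r5 m[G→φ1] = [1, 18]
r5 m[G→φ2] = [360, 648]
r5 m[G→φ6] = [360, 1296]
r5 m[S→φ2] = [1, 1]
r5 m[N→φ3] = [9, 6]
r5 m[N→φ5] = [200, 360]
r5 m[B→φ1] = [1, 1]
r6 m[φ0→J] = [17496, 23328]
r6 m[φ0→A] = [139968, 122472]
r6 m[φ0→E] = [18, 48]
r6 m[φ1→E] = [126, 54]
r6 m[φ1→G] = [12960, 7776]
r6 m[φ1→B] = [93312, 139968]
r6 m[φ2→G] = [1, 6]
r6 m[φ2→S] = [3888, 1944]
r6 m[φ3→E] = [54, 54]
r6 m[φ3→N] = [13608, 23328]
r6 m[φ4→J] = [6, 6]
r6 m[φ5→N] = [9, 6]
r6 m[φ6→G] = [1, 3]
r6 m[J→φ0] = [6, 6]
r6 m[J→φ4] = [17496, 23328]
r6 m[A→φ0] = [1, 1]
r6 m[E→φ0] = [6804, 2916]
r6 m[E→φ1] = [972, 2592]
r6 m[E→φ3] = [2268, 2592]
r6 m[G→φ1] = [1, 18]
r6 m[G→φ2] = [12960, 23328]
r6 m[G→φ6] = [12960, 46656]
r6 m[S→φ2] = [1, 1]
r6 m[N→φ3] = [9, 6]
r6 m[N→φ5] = [13608, 23328]
r6 m[B→φ1] = [1, 1]
r7 m[φ0→J] = [17496, 23328]
r7 m[φ0→A] = [139968, 122472]
r7 m[φ0→E] = [18, 48]
r7 m[φ1→E] = [126, 54]
r7 m[φ1→G] = [12960, 7776]
r7 m[φ1→B] = [93312, 139968]
r7 m[φ2→G] = [1, 6]
r7 m[φ2→S] = [139968, 69984]
r7 m[φ3→E] = [54, 54]
r7 m[φ3→N] = [13608, 23328]
r7 m[φ4→J] = [6, 6]
r7 m[φ5→N] = [9, 6]
r7 m[φ6→G] = [1, 3]
r7 m[J→φ0] = [6, 6]
r7 m[J→φ4] = [17496, 23328]
r7 m[A→φ0] = [1, 1]
r7 m[E→φ0] = [6804, 2916]
r7 m[E→φ1] = [972, 2592]
r7 m[E→φ3] = [2268, 2592]
r7 m[G→φ1] = [1, 18]
r7 m[G→φ2] = [12960, 23328]
r7 m[G→φ6] = [12960, 46656]
r7 m[S→φ2] = [1, 1]
r7 m[N→φ3] = [9, 6]
r7 m[N→φ5] = [13608, 23328]
r7 m[B→φ1] = [1, 1]
r8 m[φ0→J] = [17496, 23328]
r8 m[φ0→A] = [139968, 122472]
r8 m[φ0→E] = [18, 48]
r8 m[φ1→E] = [126, 54]
r8 m[φ1→G] = [12960, 7776]
r8 m[φ1→B] = [93312, 139968]
r8 m[φ2→G] = [1, 6]
r8 m[φ2→S] = [139968, 69984]
r8 m[φ3→E] = [54, 54]
r8 m[φ3→N] = [13608, 23328]
r8 m[φ4→J] = [6, 6]
r8 m[φ5→N] = [9, 6]
r8 m[φ6→G] = [1, 3]
r8 m[J→φ0] = [6, 6]
r8 m[J→φ4] = [17496, 23328]
r8 m[A→φ0] = [1, 1]
r8 m[E→φ0] = [6804, 2916]
r8 m[E→φ1] = [972, 2592]
r8 m[E→φ3] = [2268, 2592]
r8 m[G→φ1] = [1, 18]
r8 m[G→φ2] = [12960, 23328]
r8 m[G→φ6] = [12960, 46656]
r8 m[S→φ2] = [1, 1]
r8 m[N→φ3] = [9, 6]
r8 m[N→φ5] = [13608, 23328]
r8 m[B→φ1] = [1, 1]
fixed point reached at round 8
traceback from J: (J=1, A=0, E=1, G=1, S=0, N=1, B=1), score=139968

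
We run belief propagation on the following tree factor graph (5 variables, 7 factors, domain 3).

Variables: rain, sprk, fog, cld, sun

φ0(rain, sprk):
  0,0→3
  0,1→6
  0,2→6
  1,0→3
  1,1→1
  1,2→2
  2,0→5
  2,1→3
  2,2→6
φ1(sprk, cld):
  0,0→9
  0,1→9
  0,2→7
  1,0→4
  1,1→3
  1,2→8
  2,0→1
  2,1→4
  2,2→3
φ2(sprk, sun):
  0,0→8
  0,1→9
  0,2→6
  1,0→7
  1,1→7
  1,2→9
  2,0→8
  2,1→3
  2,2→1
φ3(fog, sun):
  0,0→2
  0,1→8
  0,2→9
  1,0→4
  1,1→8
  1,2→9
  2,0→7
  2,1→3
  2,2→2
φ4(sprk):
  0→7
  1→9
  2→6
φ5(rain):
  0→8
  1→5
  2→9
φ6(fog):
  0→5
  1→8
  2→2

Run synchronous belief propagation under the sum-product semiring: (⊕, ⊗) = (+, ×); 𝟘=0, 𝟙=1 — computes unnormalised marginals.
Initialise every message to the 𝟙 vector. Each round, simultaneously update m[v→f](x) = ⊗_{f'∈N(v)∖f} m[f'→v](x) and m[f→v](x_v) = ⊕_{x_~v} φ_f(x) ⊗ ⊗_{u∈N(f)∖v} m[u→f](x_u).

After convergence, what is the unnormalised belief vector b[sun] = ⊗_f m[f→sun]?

b[sun] = [13227648, 24643080, 23083896]

init: all messages = 𝟙 over 3 values
r1 m[φ0→rain] = [15, 6, 14]
r1 m[φ0→sprk] = [11, 10, 14]
r1 m[φ1→sprk] = [25, 15, 8]
r1 m[φ1→cld] = [14, 16, 18]
r1 m[φ2→sprk] = [23, 23, 12]
r1 m[φ2→sun] = [23, 19, 16]
r1 m[φ3→fog] = [19, 21, 12]
r1 m[φ3→sun] = [13, 19, 20]
r1 m[φ4→sprk] = [7, 9, 6]
r1 m[φ5→rain] = [8, 5, 9]
r1 m[φ6→fog] = [5, 8, 2]
r1 m[rain→φ0] = [1, 1, 1]
r1 m[rain→φ5] = [1, 1, 1]
r1 m[sprk→φ0] = [1, 1, 1]
r1 m[sprk→φ1] = [1, 1, 1]
r1 m[sprk→φ2] = [1, 1, 1]
r1 m[sprk→φ4] = [1, 1, 1]
r1 m[fog→φ3] = [1, 1, 1]
r1 m[fog→φ6] = [1, 1, 1]
r1 m[cld→φ1] = [1, 1, 1]
r1 m[sun→φ2] = [1, 1, 1]
r1 m[sun→φ3] = [1, 1, 1]
r2 m[φ0→rain] = [15, 6, 14]
r2 m[φ0→sprk] = [11, 10, 14]
r2 m[φ1→sprk] = [25, 15, 8]
r2 m[φ1→cld] = [14, 16, 18]
r2 m[φ2→sprk] = [23, 23, 12]
r2 m[φ2→sun] = [23, 19, 16]
r2 m[φ3→fog] = [19, 21, 12]
r2 m[φ3→sun] = [13, 19, 20]
r2 m[φ4→sprk] = [7, 9, 6]
r2 m[φ5→rain] = [8, 5, 9]
r2 m[φ6→fog] = [5, 8, 2]
r2 m[rain→φ0] = [8, 5, 9]
r2 m[rain→φ5] = [15, 6, 14]
r2 m[sprk→φ0] = [4025, 3105, 576]
r2 m[sprk→φ1] = [1771, 2070, 1008]
r2 m[sprk→φ2] = [1925, 1350, 672]
r2 m[sprk→φ4] = [6325, 3450, 1344]
r2 m[fog→φ3] = [5, 8, 2]
r2 m[fog→φ6] = [19, 21, 12]
r2 m[cld→φ1] = [1, 1, 1]
r2 m[sun→φ2] = [13, 19, 20]
r2 m[sun→φ3] = [23, 19, 16]
r3 m[φ0→rain] = [34161, 16332, 32896]
r3 m[φ0→sprk] = [84, 80, 112]
r3 m[φ1→sprk] = [25, 15, 8]
r3 m[φ1→cld] = [25227, 26181, 31981]
r3 m[φ2→sprk] = [395, 404, 181]
r3 m[φ2→sun] = [30226, 28791, 24372]
r3 m[φ3→fog] = [342, 388, 250]
r3 m[φ3→sun] = [56, 110, 121]
r3 m[φ4→sprk] = [7, 9, 6]
r3 m[φ5→rain] = [8, 5, 9]
r3 m[φ6→fog] = [5, 8, 2]
r3 m[rain→φ0] = [8, 5, 9]
r3 m[rain→φ5] = [15, 6, 14]
r3 m[sprk→φ0] = [4025, 3105, 576]
r3 m[sprk→φ1] = [1771, 2070, 1008]
r3 m[sprk→φ2] = [1925, 1350, 672]
r3 m[sprk→φ4] = [6325, 3450, 1344]
r3 m[fog→φ3] = [5, 8, 2]
r3 m[fog→φ6] = [19, 21, 12]
r3 m[cld→φ1] = [1, 1, 1]
r3 m[sun→φ2] = [13, 19, 20]
r3 m[sun→φ3] = [23, 19, 16]
r4 m[φ0→rain] = [34161, 16332, 32896]
r4 m[φ0→sprk] = [84, 80, 112]
r4 m[φ1→sprk] = [25, 15, 8]
r4 m[φ1→cld] = [25227, 26181, 31981]
r4 m[φ2→sprk] = [395, 404, 181]
r4 m[φ2→sun] = [30226, 28791, 24372]
r4 m[φ3→fog] = [342, 388, 250]
r4 m[φ3→sun] = [56, 110, 121]
r4 m[φ4→sprk] = [7, 9, 6]
r4 m[φ5→rain] = [8, 5, 9]
r4 m[φ6→fog] = [5, 8, 2]
r4 m[rain→φ0] = [8, 5, 9]
r4 m[rain→φ5] = [34161, 16332, 32896]
r4 m[sprk→φ0] = [69125, 54540, 8688]
r4 m[sprk→φ1] = [232260, 290880, 121632]
r4 m[sprk→φ2] = [14700, 10800, 5376]
r4 m[sprk→φ4] = [829500, 484800, 162176]
r4 m[fog→φ3] = [5, 8, 2]
r4 m[fog→φ6] = [342, 388, 250]
r4 m[cld→φ1] = [1, 1, 1]
r4 m[sun→φ2] = [56, 110, 121]
r4 m[sun→φ3] = [30226, 28791, 24372]
r5 m[φ0→rain] = [586743, 279291, 561373]
r5 m[φ0→sprk] = [84, 80, 112]
r5 m[φ1→sprk] = [25, 15, 8]
r5 m[φ1→cld] = [3375492, 3449508, 4317756]
r5 m[φ2→sprk] = [2164, 2251, 899]
r5 m[φ2→sun] = [236208, 224028, 190776]
r5 m[φ3→fog] = [510128, 570580, 346699]
r5 m[φ3→sun] = [56, 110, 121]
r5 m[φ4→sprk] = [7, 9, 6]
r5 m[φ5→rain] = [8, 5, 9]
r5 m[φ6→fog] = [5, 8, 2]
r5 m[rain→φ0] = [8, 5, 9]
r5 m[rain→φ5] = [34161, 16332, 32896]
r5 m[sprk→φ0] = [69125, 54540, 8688]
r5 m[sprk→φ1] = [232260, 290880, 121632]
r5 m[sprk→φ2] = [14700, 10800, 5376]
r5 m[sprk→φ4] = [829500, 484800, 162176]
r5 m[fog→φ3] = [5, 8, 2]
r5 m[fog→φ6] = [342, 388, 250]
r5 m[cld→φ1] = [1, 1, 1]
r5 m[sun→φ2] = [56, 110, 121]
r5 m[sun→φ3] = [30226, 28791, 24372]
r6 m[φ0→rain] = [586743, 279291, 561373]
r6 m[φ0→sprk] = [84, 80, 112]
r6 m[φ1→sprk] = [25, 15, 8]
r6 m[φ1→cld] = [3375492, 3449508, 4317756]
r6 m[φ2→sprk] = [2164, 2251, 899]
r6 m[φ2→sun] = [236208, 224028, 190776]
r6 m[φ3→fog] = [510128, 570580, 346699]
r6 m[φ3→sun] = [56, 110, 121]
r6 m[φ4→sprk] = [7, 9, 6]
r6 m[φ5→rain] = [8, 5, 9]
r6 m[φ6→fog] = [5, 8, 2]
r6 m[rain→φ0] = [8, 5, 9]
r6 m[rain→φ5] = [586743, 279291, 561373]
r6 m[sprk→φ0] = [378700, 303885, 43152]
r6 m[sprk→φ1] = [1272432, 1620720, 604128]
r6 m[sprk→φ2] = [14700, 10800, 5376]
r6 m[sprk→φ4] = [4544400, 2701200, 805504]
r6 m[fog→φ3] = [5, 8, 2]
r6 m[fog→φ6] = [510128, 570580, 346699]
r6 m[cld→φ1] = [1, 1, 1]
r6 m[sun→φ2] = [56, 110, 121]
r6 m[sun→φ3] = [236208, 224028, 190776]
r7 m[φ0→rain] = [3218322, 1526289, 3064067]
r7 m[φ0→sprk] = [84, 80, 112]
r7 m[φ1→sprk] = [25, 15, 8]
r7 m[φ1→cld] = [18538896, 18730560, 23685168]
r7 m[φ2→sprk] = [2164, 2251, 899]
r7 m[φ2→sun] = [236208, 224028, 190776]
r7 m[φ3→fog] = [3981624, 4454040, 2707092]
r7 m[φ3→sun] = [56, 110, 121]
r7 m[φ4→sprk] = [7, 9, 6]
r7 m[φ5→rain] = [8, 5, 9]
r7 m[φ6→fog] = [5, 8, 2]
r7 m[rain→φ0] = [8, 5, 9]
r7 m[rain→φ5] = [586743, 279291, 561373]
r7 m[sprk→φ0] = [378700, 303885, 43152]
r7 m[sprk→φ1] = [1272432, 1620720, 604128]
r7 m[sprk→φ2] = [14700, 10800, 5376]
r7 m[sprk→φ4] = [4544400, 2701200, 805504]
r7 m[fog→φ3] = [5, 8, 2]
r7 m[fog→φ6] = [510128, 570580, 346699]
r7 m[cld→φ1] = [1, 1, 1]
r7 m[sun→φ2] = [56, 110, 121]
r7 m[sun→φ3] = [236208, 224028, 190776]
r8 m[φ0→rain] = [3218322, 1526289, 3064067]
r8 m[φ0→sprk] = [84, 80, 112]
r8 m[φ1→sprk] = [25, 15, 8]
r8 m[φ1→cld] = [18538896, 18730560, 23685168]
r8 m[φ2→sprk] = [2164, 2251, 899]
r8 m[φ2→sun] = [236208, 224028, 190776]
r8 m[φ3→fog] = [3981624, 4454040, 2707092]
r8 m[φ3→sun] = [56, 110, 121]
r8 m[φ4→sprk] = [7, 9, 6]
r8 m[φ5→rain] = [8, 5, 9]
r8 m[φ6→fog] = [5, 8, 2]
r8 m[rain→φ0] = [8, 5, 9]
r8 m[rain→φ5] = [3218322, 1526289, 3064067]
r8 m[sprk→φ0] = [378700, 303885, 43152]
r8 m[sprk→φ1] = [1272432, 1620720, 604128]
r8 m[sprk→φ2] = [14700, 10800, 5376]
r8 m[sprk→φ4] = [4544400, 2701200, 805504]
r8 m[fog→φ3] = [5, 8, 2]
r8 m[fog→φ6] = [3981624, 4454040, 2707092]
r8 m[cld→φ1] = [1, 1, 1]
r8 m[sun→φ2] = [56, 110, 121]
r8 m[sun→φ3] = [236208, 224028, 190776]
r9 m[φ0→rain] = [3218322, 1526289, 3064067]
r9 m[φ0→sprk] = [84, 80, 112]
r9 m[φ1→sprk] = [25, 15, 8]
r9 m[φ1→cld] = [18538896, 18730560, 23685168]
r9 m[φ2→sprk] = [2164, 2251, 899]
r9 m[φ2→sun] = [236208, 224028, 190776]
r9 m[φ3→fog] = [3981624, 4454040, 2707092]
r9 m[φ3→sun] = [56, 110, 121]
r9 m[φ4→sprk] = [7, 9, 6]
r9 m[φ5→rain] = [8, 5, 9]
r9 m[φ6→fog] = [5, 8, 2]
r9 m[rain→φ0] = [8, 5, 9]
r9 m[rain→φ5] = [3218322, 1526289, 3064067]
r9 m[sprk→φ0] = [378700, 303885, 43152]
r9 m[sprk→φ1] = [1272432, 1620720, 604128]
r9 m[sprk→φ2] = [14700, 10800, 5376]
r9 m[sprk→φ4] = [4544400, 2701200, 805504]
r9 m[fog→φ3] = [5, 8, 2]
r9 m[fog→φ6] = [3981624, 4454040, 2707092]
r9 m[cld→φ1] = [1, 1, 1]
r9 m[sun→φ2] = [56, 110, 121]
r9 m[sun→φ3] = [236208, 224028, 190776]
fixed point reached at round 9
b[sun] = ⊗ incoming = [13227648, 24643080, 23083896]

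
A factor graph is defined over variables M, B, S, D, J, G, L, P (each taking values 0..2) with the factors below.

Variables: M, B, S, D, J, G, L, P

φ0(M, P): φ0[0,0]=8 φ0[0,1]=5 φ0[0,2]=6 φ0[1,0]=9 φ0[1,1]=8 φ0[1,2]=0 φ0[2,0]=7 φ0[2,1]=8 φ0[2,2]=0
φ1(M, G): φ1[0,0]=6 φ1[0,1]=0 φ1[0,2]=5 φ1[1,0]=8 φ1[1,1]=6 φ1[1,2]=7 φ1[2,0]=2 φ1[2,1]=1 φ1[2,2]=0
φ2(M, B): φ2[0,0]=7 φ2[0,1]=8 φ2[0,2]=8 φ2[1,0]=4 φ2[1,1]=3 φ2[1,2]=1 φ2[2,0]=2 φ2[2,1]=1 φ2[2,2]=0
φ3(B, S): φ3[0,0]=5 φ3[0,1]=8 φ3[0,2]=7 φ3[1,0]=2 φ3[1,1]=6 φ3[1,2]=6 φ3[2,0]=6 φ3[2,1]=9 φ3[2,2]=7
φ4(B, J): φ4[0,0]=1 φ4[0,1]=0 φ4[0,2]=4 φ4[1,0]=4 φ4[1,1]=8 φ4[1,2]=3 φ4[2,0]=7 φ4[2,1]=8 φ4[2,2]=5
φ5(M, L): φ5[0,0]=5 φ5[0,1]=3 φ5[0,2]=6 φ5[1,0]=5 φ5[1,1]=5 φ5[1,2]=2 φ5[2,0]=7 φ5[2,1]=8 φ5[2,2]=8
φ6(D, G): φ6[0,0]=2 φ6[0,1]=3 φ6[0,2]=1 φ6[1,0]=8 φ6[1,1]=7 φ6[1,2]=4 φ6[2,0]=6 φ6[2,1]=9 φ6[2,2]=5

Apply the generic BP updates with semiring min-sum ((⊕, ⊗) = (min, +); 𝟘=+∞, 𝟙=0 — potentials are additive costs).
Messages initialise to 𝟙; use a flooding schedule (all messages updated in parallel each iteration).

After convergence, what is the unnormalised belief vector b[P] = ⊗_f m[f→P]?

b[P] = [21, 22, 14]

init: all messages = 𝟙 over 3 values
r1 m[φ0→M] = [5, 0, 0]
r1 m[φ0→P] = [7, 5, 0]
r1 m[φ1→M] = [0, 6, 0]
r1 m[φ1→G] = [2, 0, 0]
r1 m[φ2→M] = [7, 1, 0]
r1 m[φ2→B] = [2, 1, 0]
r1 m[φ3→B] = [5, 2, 6]
r1 m[φ3→S] = [2, 6, 6]
r1 m[φ4→B] = [0, 3, 5]
r1 m[φ4→J] = [1, 0, 3]
r1 m[φ5→M] = [3, 2, 7]
r1 m[φ5→L] = [5, 3, 2]
r1 m[φ6→D] = [1, 4, 5]
r1 m[φ6→G] = [2, 3, 1]
r1 m[M→φ0] = [0, 0, 0]
r1 m[M→φ1] = [0, 0, 0]
r1 m[M→φ2] = [0, 0, 0]
r1 m[M→φ5] = [0, 0, 0]
r1 m[B→φ2] = [0, 0, 0]
r1 m[B→φ3] = [0, 0, 0]
r1 m[B→φ4] = [0, 0, 0]
r1 m[S→φ3] = [0, 0, 0]
r1 m[D→φ6] = [0, 0, 0]
r1 m[J→φ4] = [0, 0, 0]
r1 m[G→φ1] = [0, 0, 0]
r1 m[G→φ6] = [0, 0, 0]
r1 m[L→φ5] = [0, 0, 0]
r1 m[P→φ0] = [0, 0, 0]
r2 m[φ0→M] = [5, 0, 0]
r2 m[φ0→P] = [7, 5, 0]
r2 m[φ1→M] = [0, 6, 0]
r2 m[φ1→G] = [2, 0, 0]
r2 m[φ2→M] = [7, 1, 0]
r2 m[φ2→B] = [2, 1, 0]
r2 m[φ3→B] = [5, 2, 6]
r2 m[φ3→S] = [2, 6, 6]
r2 m[φ4→B] = [0, 3, 5]
r2 m[φ4→J] = [1, 0, 3]
r2 m[φ5→M] = [3, 2, 7]
r2 m[φ5→L] = [5, 3, 2]
r2 m[φ6→D] = [1, 4, 5]
r2 m[φ6→G] = [2, 3, 1]
r2 m[M→φ0] = [10, 9, 7]
r2 m[M→φ1] = [15, 3, 7]
r2 m[M→φ2] = [8, 8, 7]
r2 m[M→φ5] = [12, 7, 0]
r2 m[B→φ2] = [5, 5, 11]
r2 m[B→φ3] = [2, 4, 5]
r2 m[B→φ4] = [7, 3, 6]
r2 m[S→φ3] = [0, 0, 0]
r2 m[D→φ6] = [0, 0, 0]
r2 m[J→φ4] = [0, 0, 0]
r2 m[G→φ1] = [2, 3, 1]
r2 m[G→φ6] = [2, 0, 0]
r2 m[L→φ5] = [0, 0, 0]
r2 m[P→φ0] = [0, 0, 0]
r3 m[φ0→M] = [5, 0, 0]
r3 m[φ0→P] = [14, 15, 7]
r3 m[φ1→M] = [3, 8, 1]
r3 m[φ1→G] = [9, 8, 7]
r3 m[φ2→M] = [12, 8, 6]
r3 m[φ2→B] = [9, 8, 7]
r3 m[φ3→B] = [5, 2, 6]
r3 m[φ3→S] = [6, 10, 9]
r3 m[φ4→B] = [0, 3, 5]
r3 m[φ4→J] = [7, 7, 6]
r3 m[φ5→M] = [3, 2, 7]
r3 m[φ5→L] = [7, 8, 8]
r3 m[φ6→D] = [1, 4, 5]
r3 m[φ6→G] = [2, 3, 1]
r3 m[M→φ0] = [10, 9, 7]
r3 m[M→φ1] = [15, 3, 7]
r3 m[M→φ2] = [8, 8, 7]
r3 m[M→φ5] = [12, 7, 0]
r3 m[B→φ2] = [5, 5, 11]
r3 m[B→φ3] = [2, 4, 5]
r3 m[B→φ4] = [7, 3, 6]
r3 m[S→φ3] = [0, 0, 0]
r3 m[D→φ6] = [0, 0, 0]
r3 m[J→φ4] = [0, 0, 0]
r3 m[G→φ1] = [2, 3, 1]
r3 m[G→φ6] = [2, 0, 0]
r3 m[L→φ5] = [0, 0, 0]
r3 m[P→φ0] = [0, 0, 0]
r4 m[φ0→M] = [5, 0, 0]
r4 m[φ0→P] = [14, 15, 7]
r4 m[φ1→M] = [3, 8, 1]
r4 m[φ1→G] = [9, 8, 7]
r4 m[φ2→M] = [12, 8, 6]
r4 m[φ2→B] = [9, 8, 7]
r4 m[φ3→B] = [5, 2, 6]
r4 m[φ3→S] = [6, 10, 9]
r4 m[φ4→B] = [0, 3, 5]
r4 m[φ4→J] = [7, 7, 6]
r4 m[φ5→M] = [3, 2, 7]
r4 m[φ5→L] = [7, 8, 8]
r4 m[φ6→D] = [1, 4, 5]
r4 m[φ6→G] = [2, 3, 1]
r4 m[M→φ0] = [18, 18, 14]
r4 m[M→φ1] = [20, 10, 13]
r4 m[M→φ2] = [11, 10, 8]
r4 m[M→φ5] = [20, 16, 7]
r4 m[B→φ2] = [5, 5, 11]
r4 m[B→φ3] = [9, 11, 12]
r4 m[B→φ4] = [14, 10, 13]
r4 m[S→φ3] = [0, 0, 0]
r4 m[D→φ6] = [0, 0, 0]
r4 m[J→φ4] = [0, 0, 0]
r4 m[G→φ1] = [2, 3, 1]
r4 m[G→φ6] = [9, 8, 7]
r4 m[L→φ5] = [0, 0, 0]
r4 m[P→φ0] = [0, 0, 0]
r5 m[φ0→M] = [5, 0, 0]
r5 m[φ0→P] = [21, 22, 14]
r5 m[φ1→M] = [3, 8, 1]
r5 m[φ1→G] = [15, 14, 13]
r5 m[φ2→M] = [12, 8, 6]
r5 m[φ2→B] = [10, 9, 8]
r5 m[φ3→B] = [5, 2, 6]
r5 m[φ3→S] = [13, 17, 16]
r5 m[φ4→B] = [0, 3, 5]
r5 m[φ4→J] = [14, 14, 13]
r5 m[φ5→M] = [3, 2, 7]
r5 m[φ5→L] = [14, 15, 15]
r5 m[φ6→D] = [8, 11, 12]
r5 m[φ6→G] = [2, 3, 1]
r5 m[M→φ0] = [18, 18, 14]
r5 m[M→φ1] = [20, 10, 13]
r5 m[M→φ2] = [11, 10, 8]
r5 m[M→φ5] = [20, 16, 7]
r5 m[B→φ2] = [5, 5, 11]
r5 m[B→φ3] = [9, 11, 12]
r5 m[B→φ4] = [14, 10, 13]
r5 m[S→φ3] = [0, 0, 0]
r5 m[D→φ6] = [0, 0, 0]
r5 m[J→φ4] = [0, 0, 0]
r5 m[G→φ1] = [2, 3, 1]
r5 m[G→φ6] = [9, 8, 7]
r5 m[L→φ5] = [0, 0, 0]
r5 m[P→φ0] = [0, 0, 0]
r6 m[φ0→M] = [5, 0, 0]
r6 m[φ0→P] = [21, 22, 14]
r6 m[φ1→M] = [3, 8, 1]
r6 m[φ1→G] = [15, 14, 13]
r6 m[φ2→M] = [12, 8, 6]
r6 m[φ2→B] = [10, 9, 8]
r6 m[φ3→B] = [5, 2, 6]
r6 m[φ3→S] = [13, 17, 16]
r6 m[φ4→B] = [0, 3, 5]
r6 m[φ4→J] = [14, 14, 13]
r6 m[φ5→M] = [3, 2, 7]
r6 m[φ5→L] = [14, 15, 15]
r6 m[φ6→D] = [8, 11, 12]
r6 m[φ6→G] = [2, 3, 1]
r6 m[M→φ0] = [18, 18, 14]
r6 m[M→φ1] = [20, 10, 13]
r6 m[M→φ2] = [11, 10, 8]
r6 m[M→φ5] = [20, 16, 7]
r6 m[B→φ2] = [5, 5, 11]
r6 m[B→φ3] = [10, 12, 13]
r6 m[B→φ4] = [15, 11, 14]
r6 m[S→φ3] = [0, 0, 0]
r6 m[D→φ6] = [0, 0, 0]
r6 m[J→φ4] = [0, 0, 0]
r6 m[G→φ1] = [2, 3, 1]
r6 m[G→φ6] = [15, 14, 13]
r6 m[L→φ5] = [0, 0, 0]
r6 m[P→φ0] = [0, 0, 0]
r7 m[φ0→M] = [5, 0, 0]
r7 m[φ0→P] = [21, 22, 14]
r7 m[φ1→M] = [3, 8, 1]
r7 m[φ1→G] = [15, 14, 13]
r7 m[φ2→M] = [12, 8, 6]
r7 m[φ2→B] = [10, 9, 8]
r7 m[φ3→B] = [5, 2, 6]
r7 m[φ3→S] = [14, 18, 17]
r7 m[φ4→B] = [0, 3, 5]
r7 m[φ4→J] = [15, 15, 14]
r7 m[φ5→M] = [3, 2, 7]
r7 m[φ5→L] = [14, 15, 15]
r7 m[φ6→D] = [14, 17, 18]
r7 m[φ6→G] = [2, 3, 1]
r7 m[M→φ0] = [18, 18, 14]
r7 m[M→φ1] = [20, 10, 13]
r7 m[M→φ2] = [11, 10, 8]
r7 m[M→φ5] = [20, 16, 7]
r7 m[B→φ2] = [5, 5, 11]
r7 m[B→φ3] = [10, 12, 13]
r7 m[B→φ4] = [15, 11, 14]
r7 m[S→φ3] = [0, 0, 0]
r7 m[D→φ6] = [0, 0, 0]
r7 m[J→φ4] = [0, 0, 0]
r7 m[G→φ1] = [2, 3, 1]
r7 m[G→φ6] = [15, 14, 13]
r7 m[L→φ5] = [0, 0, 0]
r7 m[P→φ0] = [0, 0, 0]
r8 m[φ0→M] = [5, 0, 0]
r8 m[φ0→P] = [21, 22, 14]
r8 m[φ1→M] = [3, 8, 1]
r8 m[φ1→G] = [15, 14, 13]
r8 m[φ2→M] = [12, 8, 6]
r8 m[φ2→B] = [10, 9, 8]
r8 m[φ3→B] = [5, 2, 6]
r8 m[φ3→S] = [14, 18, 17]
r8 m[φ4→B] = [0, 3, 5]
r8 m[φ4→J] = [15, 15, 14]
r8 m[φ5→M] = [3, 2, 7]
r8 m[φ5→L] = [14, 15, 15]
r8 m[φ6→D] = [14, 17, 18]
r8 m[φ6→G] = [2, 3, 1]
r8 m[M→φ0] = [18, 18, 14]
r8 m[M→φ1] = [20, 10, 13]
r8 m[M→φ2] = [11, 10, 8]
r8 m[M→φ5] = [20, 16, 7]
r8 m[B→φ2] = [5, 5, 11]
r8 m[B→φ3] = [10, 12, 13]
r8 m[B→φ4] = [15, 11, 14]
r8 m[S→φ3] = [0, 0, 0]
r8 m[D→φ6] = [0, 0, 0]
r8 m[J→φ4] = [0, 0, 0]
r8 m[G→φ1] = [2, 3, 1]
r8 m[G→φ6] = [15, 14, 13]
r8 m[L→φ5] = [0, 0, 0]
r8 m[P→φ0] = [0, 0, 0]
fixed point reached at round 8
b[P] = ⊗ incoming = [21, 22, 14]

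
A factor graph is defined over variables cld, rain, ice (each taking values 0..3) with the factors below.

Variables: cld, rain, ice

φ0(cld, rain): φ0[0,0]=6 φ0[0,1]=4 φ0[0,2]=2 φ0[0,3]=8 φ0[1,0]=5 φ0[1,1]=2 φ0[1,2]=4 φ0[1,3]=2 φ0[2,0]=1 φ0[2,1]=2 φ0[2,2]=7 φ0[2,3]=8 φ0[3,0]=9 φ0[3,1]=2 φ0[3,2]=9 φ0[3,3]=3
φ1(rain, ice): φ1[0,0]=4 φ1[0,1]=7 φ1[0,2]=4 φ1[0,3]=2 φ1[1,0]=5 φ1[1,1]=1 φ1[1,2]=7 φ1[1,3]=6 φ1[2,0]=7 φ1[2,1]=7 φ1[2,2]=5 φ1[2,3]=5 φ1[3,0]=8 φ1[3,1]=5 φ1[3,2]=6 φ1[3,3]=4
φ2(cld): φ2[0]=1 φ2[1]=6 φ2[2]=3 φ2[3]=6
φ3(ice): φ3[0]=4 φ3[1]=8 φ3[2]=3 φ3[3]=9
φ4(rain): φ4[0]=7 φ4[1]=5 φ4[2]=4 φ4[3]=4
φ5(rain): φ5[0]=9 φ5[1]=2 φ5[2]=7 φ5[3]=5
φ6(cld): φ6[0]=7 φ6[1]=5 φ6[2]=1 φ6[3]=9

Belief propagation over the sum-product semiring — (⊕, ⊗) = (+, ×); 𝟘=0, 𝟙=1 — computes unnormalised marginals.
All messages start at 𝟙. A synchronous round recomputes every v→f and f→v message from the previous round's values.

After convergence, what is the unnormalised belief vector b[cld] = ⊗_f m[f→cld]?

init: all messages = 𝟙 over 4 values
r1 m[φ0→cld] = [20, 13, 18, 23]
r1 m[φ0→rain] = [21, 10, 22, 21]
r1 m[φ1→rain] = [17, 19, 24, 23]
r1 m[φ1→ice] = [24, 20, 22, 17]
r1 m[φ2→cld] = [1, 6, 3, 6]
r1 m[φ3→ice] = [4, 8, 3, 9]
r1 m[φ4→rain] = [7, 5, 4, 4]
r1 m[φ5→rain] = [9, 2, 7, 5]
r1 m[φ6→cld] = [7, 5, 1, 9]
r1 m[cld→φ0] = [1, 1, 1, 1]
r1 m[cld→φ2] = [1, 1, 1, 1]
r1 m[cld→φ6] = [1, 1, 1, 1]
r1 m[rain→φ0] = [1, 1, 1, 1]
r1 m[rain→φ1] = [1, 1, 1, 1]
r1 m[rain→φ4] = [1, 1, 1, 1]
r1 m[rain→φ5] = [1, 1, 1, 1]
r1 m[ice→φ1] = [1, 1, 1, 1]
r1 m[ice→φ3] = [1, 1, 1, 1]
r2 m[φ0→cld] = [20, 13, 18, 23]
r2 m[φ0→rain] = [21, 10, 22, 21]
r2 m[φ1→rain] = [17, 19, 24, 23]
r2 m[φ1→ice] = [24, 20, 22, 17]
r2 m[φ2→cld] = [1, 6, 3, 6]
r2 m[φ3→ice] = [4, 8, 3, 9]
r2 m[φ4→rain] = [7, 5, 4, 4]
r2 m[φ5→rain] = [9, 2, 7, 5]
r2 m[φ6→cld] = [7, 5, 1, 9]
r2 m[cld→φ0] = [7, 30, 3, 54]
r2 m[cld→φ2] = [140, 65, 18, 207]
r2 m[cld→φ6] = [20, 78, 54, 138]
r2 m[rain→φ0] = [1071, 190, 672, 460]
r2 m[rain→φ1] = [1323, 100, 616, 420]
r2 m[rain→φ4] = [3213, 380, 3696, 2415]
r2 m[rain→φ5] = [2499, 950, 2112, 1932]
r2 m[ice→φ1] = [4, 8, 3, 9]
r2 m[ice→φ3] = [24, 20, 22, 17]
r3 m[φ0→cld] = [12210, 9343, 9835, 17447]
r3 m[φ0→rain] = [681, 202, 641, 302]
r3 m[φ1→rain] = [102, 103, 144, 126]
r3 m[φ1→ice] = [13464, 15773, 11592, 8006]
r3 m[φ2→cld] = [1, 6, 3, 6]
r3 m[φ3→ice] = [4, 8, 3, 9]
r3 m[φ4→rain] = [7, 5, 4, 4]
r3 m[φ5→rain] = [9, 2, 7, 5]
r3 m[φ6→cld] = [7, 5, 1, 9]
r3 m[cld→φ0] = [7, 30, 3, 54]
r3 m[cld→φ2] = [140, 65, 18, 207]
r3 m[cld→φ6] = [20, 78, 54, 138]
r3 m[rain→φ0] = [1071, 190, 672, 460]
r3 m[rain→φ1] = [1323, 100, 616, 420]
r3 m[rain→φ4] = [3213, 380, 3696, 2415]
r3 m[rain→φ5] = [2499, 950, 2112, 1932]
r3 m[ice→φ1] = [4, 8, 3, 9]
r3 m[ice→φ3] = [24, 20, 22, 17]
r4 m[φ0→cld] = [12210, 9343, 9835, 17447]
r4 m[φ0→rain] = [681, 202, 641, 302]
r4 m[φ1→rain] = [102, 103, 144, 126]
r4 m[φ1→ice] = [13464, 15773, 11592, 8006]
r4 m[φ2→cld] = [1, 6, 3, 6]
r4 m[φ3→ice] = [4, 8, 3, 9]
r4 m[φ4→rain] = [7, 5, 4, 4]
r4 m[φ5→rain] = [9, 2, 7, 5]
r4 m[φ6→cld] = [7, 5, 1, 9]
r4 m[cld→φ0] = [7, 30, 3, 54]
r4 m[cld→φ2] = [85470, 46715, 9835, 157023]
r4 m[cld→φ6] = [12210, 56058, 29505, 104682]
r4 m[rain→φ0] = [6426, 1030, 4032, 2520]
r4 m[rain→φ1] = [42903, 2020, 17948, 6040]
r4 m[rain→φ4] = [625158, 41612, 646128, 190260]
r4 m[rain→φ5] = [486234, 104030, 369216, 152208]
r4 m[ice→φ1] = [4, 8, 3, 9]
r4 m[ice→φ3] = [13464, 15773, 11592, 8006]
r5 m[φ0→cld] = [70900, 55358, 56870, 103742]
r5 m[φ0→rain] = [681, 202, 641, 302]
r5 m[φ1→rain] = [102, 103, 144, 126]
r5 m[φ1→ice] = [355668, 458177, 311732, 211826]
r5 m[φ2→cld] = [1, 6, 3, 6]
r5 m[φ3→ice] = [4, 8, 3, 9]
r5 m[φ4→rain] = [7, 5, 4, 4]
r5 m[φ5→rain] = [9, 2, 7, 5]
r5 m[φ6→cld] = [7, 5, 1, 9]
r5 m[cld→φ0] = [7, 30, 3, 54]
r5 m[cld→φ2] = [85470, 46715, 9835, 157023]
r5 m[cld→φ6] = [12210, 56058, 29505, 104682]
r5 m[rain→φ0] = [6426, 1030, 4032, 2520]
r5 m[rain→φ1] = [42903, 2020, 17948, 6040]
r5 m[rain→φ4] = [625158, 41612, 646128, 190260]
r5 m[rain→φ5] = [486234, 104030, 369216, 152208]
r5 m[ice→φ1] = [4, 8, 3, 9]
r5 m[ice→φ3] = [13464, 15773, 11592, 8006]
r6 m[φ0→cld] = [70900, 55358, 56870, 103742]
r6 m[φ0→rain] = [681, 202, 641, 302]
r6 m[φ1→rain] = [102, 103, 144, 126]
r6 m[φ1→ice] = [355668, 458177, 311732, 211826]
r6 m[φ2→cld] = [1, 6, 3, 6]
r6 m[φ3→ice] = [4, 8, 3, 9]
r6 m[φ4→rain] = [7, 5, 4, 4]
r6 m[φ5→rain] = [9, 2, 7, 5]
r6 m[φ6→cld] = [7, 5, 1, 9]
r6 m[cld→φ0] = [7, 30, 3, 54]
r6 m[cld→φ2] = [496300, 276790, 56870, 933678]
r6 m[cld→φ6] = [70900, 332148, 170610, 622452]
r6 m[rain→φ0] = [6426, 1030, 4032, 2520]
r6 m[rain→φ1] = [42903, 2020, 17948, 6040]
r6 m[rain→φ4] = [625158, 41612, 646128, 190260]
r6 m[rain→φ5] = [486234, 104030, 369216, 152208]
r6 m[ice→φ1] = [4, 8, 3, 9]
r6 m[ice→φ3] = [355668, 458177, 311732, 211826]
r7 m[φ0→cld] = [70900, 55358, 56870, 103742]
r7 m[φ0→rain] = [681, 202, 641, 302]
r7 m[φ1→rain] = [102, 103, 144, 126]
r7 m[φ1→ice] = [355668, 458177, 311732, 211826]
r7 m[φ2→cld] = [1, 6, 3, 6]
r7 m[φ3→ice] = [4, 8, 3, 9]
r7 m[φ4→rain] = [7, 5, 4, 4]
r7 m[φ5→rain] = [9, 2, 7, 5]
r7 m[φ6→cld] = [7, 5, 1, 9]
r7 m[cld→φ0] = [7, 30, 3, 54]
r7 m[cld→φ2] = [496300, 276790, 56870, 933678]
r7 m[cld→φ6] = [70900, 332148, 170610, 622452]
r7 m[rain→φ0] = [6426, 1030, 4032, 2520]
r7 m[rain→φ1] = [42903, 2020, 17948, 6040]
r7 m[rain→φ4] = [625158, 41612, 646128, 190260]
r7 m[rain→φ5] = [486234, 104030, 369216, 152208]
r7 m[ice→φ1] = [4, 8, 3, 9]
r7 m[ice→φ3] = [355668, 458177, 311732, 211826]
fixed point reached at round 7
b[cld] = ⊗ incoming = [496300, 1660740, 170610, 5602068]

b[cld] = [496300, 1660740, 170610, 5602068]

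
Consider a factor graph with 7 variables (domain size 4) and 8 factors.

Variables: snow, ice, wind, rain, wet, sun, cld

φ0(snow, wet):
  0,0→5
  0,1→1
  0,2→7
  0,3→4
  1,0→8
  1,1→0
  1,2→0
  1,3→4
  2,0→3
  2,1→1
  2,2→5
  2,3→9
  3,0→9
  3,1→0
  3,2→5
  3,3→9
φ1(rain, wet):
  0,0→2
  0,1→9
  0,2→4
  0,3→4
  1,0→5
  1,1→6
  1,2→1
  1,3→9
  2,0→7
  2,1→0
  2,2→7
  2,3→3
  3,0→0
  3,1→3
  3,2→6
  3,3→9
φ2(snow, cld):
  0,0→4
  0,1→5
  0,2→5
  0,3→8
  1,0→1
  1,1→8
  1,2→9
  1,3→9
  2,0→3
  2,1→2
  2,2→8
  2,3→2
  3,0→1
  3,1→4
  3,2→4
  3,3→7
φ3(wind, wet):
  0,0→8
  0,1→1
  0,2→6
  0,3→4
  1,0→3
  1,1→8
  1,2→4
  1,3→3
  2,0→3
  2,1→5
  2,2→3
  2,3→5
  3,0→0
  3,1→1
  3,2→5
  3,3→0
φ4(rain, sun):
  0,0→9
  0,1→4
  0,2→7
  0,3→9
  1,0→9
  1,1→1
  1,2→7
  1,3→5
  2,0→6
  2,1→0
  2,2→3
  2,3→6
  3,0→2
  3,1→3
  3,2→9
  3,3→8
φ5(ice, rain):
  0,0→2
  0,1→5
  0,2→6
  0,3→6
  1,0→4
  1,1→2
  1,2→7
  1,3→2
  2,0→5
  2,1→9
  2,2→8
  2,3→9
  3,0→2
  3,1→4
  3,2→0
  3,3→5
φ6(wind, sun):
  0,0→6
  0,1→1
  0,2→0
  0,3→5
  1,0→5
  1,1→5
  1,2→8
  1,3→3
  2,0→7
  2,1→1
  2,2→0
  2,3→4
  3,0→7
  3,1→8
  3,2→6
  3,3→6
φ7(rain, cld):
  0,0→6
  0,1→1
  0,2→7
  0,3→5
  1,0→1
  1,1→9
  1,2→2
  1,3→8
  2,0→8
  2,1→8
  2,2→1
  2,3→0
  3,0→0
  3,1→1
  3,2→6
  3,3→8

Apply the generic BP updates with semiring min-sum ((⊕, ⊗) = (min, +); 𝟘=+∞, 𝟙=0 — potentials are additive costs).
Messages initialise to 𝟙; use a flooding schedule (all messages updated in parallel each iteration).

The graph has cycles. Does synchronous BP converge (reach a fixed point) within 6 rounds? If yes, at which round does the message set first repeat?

init: all messages = 𝟙 over 4 values
r1 m[φ0→snow] = [1, 0, 1, 0]
r1 m[φ0→wet] = [3, 0, 0, 4]
r1 m[φ1→rain] = [2, 1, 0, 0]
r1 m[φ1→wet] = [0, 0, 1, 3]
r1 m[φ2→snow] = [4, 1, 2, 1]
r1 m[φ2→cld] = [1, 2, 4, 2]
r1 m[φ3→wind] = [1, 3, 3, 0]
r1 m[φ3→wet] = [0, 1, 3, 0]
r1 m[φ4→rain] = [4, 1, 0, 2]
r1 m[φ4→sun] = [2, 0, 3, 5]
r1 m[φ5→ice] = [2, 2, 5, 0]
r1 m[φ5→rain] = [2, 2, 0, 2]
r1 m[φ6→wind] = [0, 3, 0, 6]
r1 m[φ6→sun] = [5, 1, 0, 3]
r1 m[φ7→rain] = [1, 1, 0, 0]
r1 m[φ7→cld] = [0, 1, 1, 0]
r1 m[snow→φ0] = [0, 0, 0, 0]
r1 m[snow→φ2] = [0, 0, 0, 0]
r1 m[ice→φ5] = [0, 0, 0, 0]
r1 m[wind→φ3] = [0, 0, 0, 0]
r1 m[wind→φ6] = [0, 0, 0, 0]
r1 m[rain→φ1] = [0, 0, 0, 0]
r1 m[rain→φ4] = [0, 0, 0, 0]
r1 m[rain→φ5] = [0, 0, 0, 0]
r1 m[rain→φ7] = [0, 0, 0, 0]
r1 m[wet→φ0] = [0, 0, 0, 0]
r1 m[wet→φ1] = [0, 0, 0, 0]
r1 m[wet→φ3] = [0, 0, 0, 0]
r1 m[sun→φ4] = [0, 0, 0, 0]
r1 m[sun→φ6] = [0, 0, 0, 0]
r1 m[cld→φ2] = [0, 0, 0, 0]
r1 m[cld→φ7] = [0, 0, 0, 0]
r2 m[φ0→snow] = [1, 0, 1, 0]
r2 m[φ0→wet] = [3, 0, 0, 4]
r2 m[φ1→rain] = [2, 1, 0, 0]
r2 m[φ1→wet] = [0, 0, 1, 3]
r2 m[φ2→snow] = [4, 1, 2, 1]
r2 m[φ2→cld] = [1, 2, 4, 2]
r2 m[φ3→wind] = [1, 3, 3, 0]
r2 m[φ3→wet] = [0, 1, 3, 0]
r2 m[φ4→rain] = [4, 1, 0, 2]
r2 m[φ4→sun] = [2, 0, 3, 5]
r2 m[φ5→ice] = [2, 2, 5, 0]
r2 m[φ5→rain] = [2, 2, 0, 2]
r2 m[φ6→wind] = [0, 3, 0, 6]
r2 m[φ6→sun] = [5, 1, 0, 3]
r2 m[φ7→rain] = [1, 1, 0, 0]
r2 m[φ7→cld] = [0, 1, 1, 0]
r2 m[snow→φ0] = [4, 1, 2, 1]
r2 m[snow→φ2] = [1, 0, 1, 0]
r2 m[ice→φ5] = [0, 0, 0, 0]
r2 m[wind→φ3] = [0, 3, 0, 6]
r2 m[wind→φ6] = [1, 3, 3, 0]
r2 m[rain→φ1] = [7, 4, 0, 4]
r2 m[rain→φ4] = [5, 4, 0, 2]
r2 m[rain→φ5] = [7, 3, 0, 2]
r2 m[rain→φ7] = [8, 4, 0, 4]
r2 m[wet→φ0] = [0, 1, 4, 3]
r2 m[wet→φ1] = [3, 1, 3, 4]
r2 m[wet→φ3] = [3, 0, 1, 7]
r2 m[sun→φ4] = [5, 1, 0, 3]
r2 m[sun→φ6] = [2, 0, 3, 5]
r2 m[cld→φ2] = [0, 1, 1, 0]
r2 m[cld→φ7] = [1, 2, 4, 2]
r3 m[φ0→snow] = [2, 1, 2, 1]
r3 m[φ0→wet] = [5, 1, 1, 5]
r3 m[φ1→rain] = [5, 4, 1, 3]
r3 m[φ1→wet] = [4, 0, 5, 3]
r3 m[φ2→snow] = [4, 1, 2, 1]
r3 m[φ2→cld] = [1, 3, 4, 3]
r3 m[φ3→wind] = [1, 5, 4, 1]
r3 m[φ3→wet] = [3, 1, 3, 4]
r3 m[φ4→rain] = [5, 2, 1, 4]
r3 m[φ4→sun] = [4, 0, 3, 6]
r3 m[φ5→ice] = [6, 4, 8, 0]
r3 m[φ5→rain] = [2, 2, 0, 2]
r3 m[φ6→wind] = [1, 5, 1, 8]
r3 m[φ6→sun] = [7, 2, 1, 6]
r3 m[φ7→rain] = [3, 2, 2, 1]
r3 m[φ7→cld] = [4, 5, 1, 0]
r3 m[snow→φ0] = [4, 1, 2, 1]
r3 m[snow→φ2] = [1, 0, 1, 0]
r3 m[ice→φ5] = [0, 0, 0, 0]
r3 m[wind→φ3] = [0, 3, 0, 6]
r3 m[wind→φ6] = [1, 3, 3, 0]
r3 m[rain→φ1] = [7, 4, 0, 4]
r3 m[rain→φ4] = [5, 4, 0, 2]
r3 m[rain→φ5] = [7, 3, 0, 2]
r3 m[rain→φ7] = [8, 4, 0, 4]
r3 m[wet→φ0] = [0, 1, 4, 3]
r3 m[wet→φ1] = [3, 1, 3, 4]
r3 m[wet→φ3] = [3, 0, 1, 7]
r3 m[sun→φ4] = [5, 1, 0, 3]
r3 m[sun→φ6] = [2, 0, 3, 5]
r3 m[cld→φ2] = [0, 1, 1, 0]
r3 m[cld→φ7] = [1, 2, 4, 2]
r4 m[φ0→snow] = [2, 1, 2, 1]
r4 m[φ0→wet] = [5, 1, 1, 5]
r4 m[φ1→rain] = [5, 4, 1, 3]
r4 m[φ1→wet] = [4, 0, 5, 3]
r4 m[φ2→snow] = [4, 1, 2, 1]
r4 m[φ2→cld] = [1, 3, 4, 3]
r4 m[φ3→wind] = [1, 5, 4, 1]
r4 m[φ3→wet] = [3, 1, 3, 4]
r4 m[φ4→rain] = [5, 2, 1, 4]
r4 m[φ4→sun] = [4, 0, 3, 6]
r4 m[φ5→ice] = [6, 4, 8, 0]
r4 m[φ5→rain] = [2, 2, 0, 2]
r4 m[φ6→wind] = [1, 5, 1, 8]
r4 m[φ6→sun] = [7, 2, 1, 6]
r4 m[φ7→rain] = [3, 2, 2, 1]
r4 m[φ7→cld] = [4, 5, 1, 0]
r4 m[snow→φ0] = [4, 1, 2, 1]
r4 m[snow→φ2] = [2, 1, 2, 1]
r4 m[ice→φ5] = [0, 0, 0, 0]
r4 m[wind→φ3] = [1, 5, 1, 8]
r4 m[wind→φ6] = [1, 5, 4, 1]
r4 m[rain→φ1] = [10, 6, 3, 7]
r4 m[rain→φ4] = [10, 8, 3, 6]
r4 m[rain→φ5] = [13, 8, 4, 8]
r4 m[rain→φ7] = [12, 8, 2, 9]
r4 m[wet→φ0] = [7, 1, 8, 7]
r4 m[wet→φ1] = [8, 2, 4, 9]
r4 m[wet→φ3] = [9, 1, 6, 8]
r4 m[sun→φ4] = [7, 2, 1, 6]
r4 m[sun→φ6] = [4, 0, 3, 6]
r4 m[cld→φ2] = [4, 5, 1, 0]
r4 m[cld→φ7] = [1, 3, 4, 3]
r5 m[φ0→snow] = [2, 1, 2, 1]
r5 m[φ0→wet] = [5, 1, 1, 5]
r5 m[φ1→rain] = [8, 5, 2, 5]
r5 m[φ1→wet] = [7, 3, 7, 6]
r5 m[φ2→snow] = [6, 5, 2, 5]
r5 m[φ2→cld] = [2, 4, 5, 4]
r5 m[φ3→wind] = [2, 9, 6, 2]
r5 m[φ3→wet] = [4, 2, 4, 5]
r5 m[φ4→rain] = [6, 3, 2, 5]
r5 m[φ4→sun] = [8, 3, 6, 9]
r5 m[φ5→ice] = [10, 10, 12, 4]
r5 m[φ5→rain] = [2, 2, 0, 2]
r5 m[φ6→wind] = [1, 5, 1, 8]
r5 m[φ6→sun] = [7, 2, 1, 6]
r5 m[φ7→rain] = [4, 2, 3, 1]
r5 m[φ7→cld] = [9, 10, 3, 2]
r5 m[snow→φ0] = [4, 1, 2, 1]
r5 m[snow→φ2] = [2, 1, 2, 1]
r5 m[ice→φ5] = [0, 0, 0, 0]
r5 m[wind→φ3] = [1, 5, 1, 8]
r5 m[wind→φ6] = [1, 5, 4, 1]
r5 m[rain→φ1] = [10, 6, 3, 7]
r5 m[rain→φ4] = [10, 8, 3, 6]
r5 m[rain→φ5] = [13, 8, 4, 8]
r5 m[rain→φ7] = [12, 8, 2, 9]
r5 m[wet→φ0] = [7, 1, 8, 7]
r5 m[wet→φ1] = [8, 2, 4, 9]
r5 m[wet→φ3] = [9, 1, 6, 8]
r5 m[sun→φ4] = [7, 2, 1, 6]
r5 m[sun→φ6] = [4, 0, 3, 6]
r5 m[cld→φ2] = [4, 5, 1, 0]
r5 m[cld→φ7] = [1, 3, 4, 3]
r6 m[φ0→snow] = [2, 1, 2, 1]
r6 m[φ0→wet] = [5, 1, 1, 5]
r6 m[φ1→rain] = [8, 5, 2, 5]
r6 m[φ1→wet] = [7, 3, 7, 6]
r6 m[φ2→snow] = [6, 5, 2, 5]
r6 m[φ2→cld] = [2, 4, 5, 4]
r6 m[φ3→wind] = [2, 9, 6, 2]
r6 m[φ3→wet] = [4, 2, 4, 5]
r6 m[φ4→rain] = [6, 3, 2, 5]
r6 m[φ4→sun] = [8, 3, 6, 9]
r6 m[φ5→ice] = [10, 10, 12, 4]
r6 m[φ5→rain] = [2, 2, 0, 2]
r6 m[φ6→wind] = [1, 5, 1, 8]
r6 m[φ6→sun] = [7, 2, 1, 6]
r6 m[φ7→rain] = [4, 2, 3, 1]
r6 m[φ7→cld] = [9, 10, 3, 2]
r6 m[snow→φ0] = [6, 5, 2, 5]
r6 m[snow→φ2] = [2, 1, 2, 1]
r6 m[ice→φ5] = [0, 0, 0, 0]
r6 m[wind→φ3] = [1, 5, 1, 8]
r6 m[wind→φ6] = [2, 9, 6, 2]
r6 m[rain→φ1] = [12, 7, 5, 8]
r6 m[rain→φ4] = [14, 9, 5, 8]
r6 m[rain→φ5] = [18, 10, 7, 11]
r6 m[rain→φ7] = [16, 10, 4, 12]
r6 m[wet→φ0] = [11, 5, 11, 11]
r6 m[wet→φ1] = [9, 3, 5, 10]
r6 m[wet→φ3] = [12, 4, 8, 11]
r6 m[sun→φ4] = [7, 2, 1, 6]
r6 m[sun→φ6] = [8, 3, 6, 9]
r6 m[cld→φ2] = [9, 10, 3, 2]
r6 m[cld→φ7] = [2, 4, 5, 4]
no fixed point within 6 rounds

NOT CONVERGED within 6 rounds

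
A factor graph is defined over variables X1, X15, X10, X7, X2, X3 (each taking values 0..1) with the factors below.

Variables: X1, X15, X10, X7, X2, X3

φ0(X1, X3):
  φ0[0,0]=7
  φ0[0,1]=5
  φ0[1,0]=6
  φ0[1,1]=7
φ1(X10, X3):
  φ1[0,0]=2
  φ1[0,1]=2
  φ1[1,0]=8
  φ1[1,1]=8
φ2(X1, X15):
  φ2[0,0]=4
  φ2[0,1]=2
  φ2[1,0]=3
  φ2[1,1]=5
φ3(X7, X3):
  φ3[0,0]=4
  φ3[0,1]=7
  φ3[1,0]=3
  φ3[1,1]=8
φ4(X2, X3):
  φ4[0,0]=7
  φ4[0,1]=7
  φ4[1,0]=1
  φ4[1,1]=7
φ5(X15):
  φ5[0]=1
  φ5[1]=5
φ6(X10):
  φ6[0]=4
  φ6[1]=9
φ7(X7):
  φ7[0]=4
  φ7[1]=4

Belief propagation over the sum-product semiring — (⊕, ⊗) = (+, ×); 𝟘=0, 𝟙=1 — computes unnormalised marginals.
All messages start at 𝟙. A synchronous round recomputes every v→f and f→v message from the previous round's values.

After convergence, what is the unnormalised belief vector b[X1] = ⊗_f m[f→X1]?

init: all messages = 𝟙 over 2 values
r1 m[φ0→X1] = [12, 13]
r1 m[φ0→X3] = [13, 12]
r1 m[φ1→X10] = [4, 16]
r1 m[φ1→X3] = [10, 10]
r1 m[φ2→X1] = [6, 8]
r1 m[φ2→X15] = [7, 7]
r1 m[φ3→X7] = [11, 11]
r1 m[φ3→X3] = [7, 15]
r1 m[φ4→X2] = [14, 8]
r1 m[φ4→X3] = [8, 14]
r1 m[φ5→X15] = [1, 5]
r1 m[φ6→X10] = [4, 9]
r1 m[φ7→X7] = [4, 4]
r1 m[X1→φ0] = [1, 1]
r1 m[X1→φ2] = [1, 1]
r1 m[X15→φ2] = [1, 1]
r1 m[X15→φ5] = [1, 1]
r1 m[X10→φ1] = [1, 1]
r1 m[X10→φ6] = [1, 1]
r1 m[X7→φ3] = [1, 1]
r1 m[X7→φ7] = [1, 1]
r1 m[X2→φ4] = [1, 1]
r1 m[X3→φ0] = [1, 1]
r1 m[X3→φ1] = [1, 1]
r1 m[X3→φ3] = [1, 1]
r1 m[X3→φ4] = [1, 1]
r2 m[φ0→X1] = [12, 13]
r2 m[φ0→X3] = [13, 12]
r2 m[φ1→X10] = [4, 16]
r2 m[φ1→X3] = [10, 10]
r2 m[φ2→X1] = [6, 8]
r2 m[φ2→X15] = [7, 7]
r2 m[φ3→X7] = [11, 11]
r2 m[φ3→X3] = [7, 15]
r2 m[φ4→X2] = [14, 8]
r2 m[φ4→X3] = [8, 14]
r2 m[φ5→X15] = [1, 5]
r2 m[φ6→X10] = [4, 9]
r2 m[φ7→X7] = [4, 4]
r2 m[X1→φ0] = [6, 8]
r2 m[X1→φ2] = [12, 13]
r2 m[X15→φ2] = [1, 5]
r2 m[X15→φ5] = [7, 7]
r2 m[X10→φ1] = [4, 9]
r2 m[X10→φ6] = [4, 16]
r2 m[X7→φ3] = [4, 4]
r2 m[X7→φ7] = [11, 11]
r2 m[X2→φ4] = [1, 1]
r2 m[X3→φ0] = [560, 2100]
r2 m[X3→φ1] = [728, 2520]
r2 m[X3→φ3] = [1040, 1680]
r2 m[X3→φ4] = [910, 1800]
r3 m[φ0→X1] = [14420, 18060]
r3 m[φ0→X3] = [90, 86]
r3 m[φ1→X10] = [6496, 25984]
r3 m[φ1→X3] = [80, 80]
r3 m[φ2→X1] = [14, 28]
r3 m[φ2→X15] = [87, 89]
r3 m[φ3→X7] = [15920, 16560]
r3 m[φ3→X3] = [28, 60]
r3 m[φ4→X2] = [18970, 13510]
r3 m[φ4→X3] = [8, 14]
r3 m[φ5→X15] = [1, 5]
r3 m[φ6→X10] = [4, 9]
r3 m[φ7→X7] = [4, 4]
r3 m[X1→φ0] = [6, 8]
r3 m[X1→φ2] = [12, 13]
r3 m[X15→φ2] = [1, 5]
r3 m[X15→φ5] = [7, 7]
r3 m[X10→φ1] = [4, 9]
r3 m[X10→φ6] = [4, 16]
r3 m[X7→φ3] = [4, 4]
r3 m[X7→φ7] = [11, 11]
r3 m[X2→φ4] = [1, 1]
r3 m[X3→φ0] = [560, 2100]
r3 m[X3→φ1] = [728, 2520]
r3 m[X3→φ3] = [1040, 1680]
r3 m[X3→φ4] = [910, 1800]
r4 m[φ0→X1] = [14420, 18060]
r4 m[φ0→X3] = [90, 86]
r4 m[φ1→X10] = [6496, 25984]
r4 m[φ1→X3] = [80, 80]
r4 m[φ2→X1] = [14, 28]
r4 m[φ2→X15] = [87, 89]
r4 m[φ3→X7] = [15920, 16560]
r4 m[φ3→X3] = [28, 60]
r4 m[φ4→X2] = [18970, 13510]
r4 m[φ4→X3] = [8, 14]
r4 m[φ5→X15] = [1, 5]
r4 m[φ6→X10] = [4, 9]
r4 m[φ7→X7] = [4, 4]
r4 m[X1→φ0] = [14, 28]
r4 m[X1→φ2] = [14420, 18060]
r4 m[X15→φ2] = [1, 5]
r4 m[X15→φ5] = [87, 89]
r4 m[X10→φ1] = [4, 9]
r4 m[X10→φ6] = [6496, 25984]
r4 m[X7→φ3] = [4, 4]
r4 m[X7→φ7] = [15920, 16560]
r4 m[X2→φ4] = [1, 1]
r4 m[X3→φ0] = [17920, 67200]
r4 m[X3→φ1] = [20160, 72240]
r4 m[X3→φ3] = [57600, 96320]
r4 m[X3→φ4] = [201600, 412800]
r5 m[φ0→X1] = [461440, 577920]
r5 m[φ0→X3] = [266, 266]
r5 m[φ1→X10] = [184800, 739200]
r5 m[φ1→X3] = [80, 80]
r5 m[φ2→X1] = [14, 28]
r5 m[φ2→X15] = [111860, 119140]
r5 m[φ3→X7] = [904640, 943360]
r5 m[φ3→X3] = [28, 60]
r5 m[φ4→X2] = [4300800, 3091200]
r5 m[φ4→X3] = [8, 14]
r5 m[φ5→X15] = [1, 5]
r5 m[φ6→X10] = [4, 9]
r5 m[φ7→X7] = [4, 4]
r5 m[X1→φ0] = [14, 28]
r5 m[X1→φ2] = [14420, 18060]
r5 m[X15→φ2] = [1, 5]
r5 m[X15→φ5] = [87, 89]
r5 m[X10→φ1] = [4, 9]
r5 m[X10→φ6] = [6496, 25984]
r5 m[X7→φ3] = [4, 4]
r5 m[X7→φ7] = [15920, 16560]
r5 m[X2→φ4] = [1, 1]
r5 m[X3→φ0] = [17920, 67200]
r5 m[X3→φ1] = [20160, 72240]
r5 m[X3→φ3] = [57600, 96320]
r5 m[X3→φ4] = [201600, 412800]
r6 m[φ0→X1] = [461440, 577920]
r6 m[φ0→X3] = [266, 266]
r6 m[φ1→X10] = [184800, 739200]
r6 m[φ1→X3] = [80, 80]
r6 m[φ2→X1] = [14, 28]
r6 m[φ2→X15] = [111860, 119140]
r6 m[φ3→X7] = [904640, 943360]
r6 m[φ3→X3] = [28, 60]
r6 m[φ4→X2] = [4300800, 3091200]
r6 m[φ4→X3] = [8, 14]
r6 m[φ5→X15] = [1, 5]
r6 m[φ6→X10] = [4, 9]
r6 m[φ7→X7] = [4, 4]
r6 m[X1→φ0] = [14, 28]
r6 m[X1→φ2] = [461440, 577920]
r6 m[X15→φ2] = [1, 5]
r6 m[X15→φ5] = [111860, 119140]
r6 m[X10→φ1] = [4, 9]
r6 m[X10→φ6] = [184800, 739200]
r6 m[X7→φ3] = [4, 4]
r6 m[X7→φ7] = [904640, 943360]
r6 m[X2→φ4] = [1, 1]
r6 m[X3→φ0] = [17920, 67200]
r6 m[X3→φ1] = [59584, 223440]
r6 m[X3→φ3] = [170240, 297920]
r6 m[X3→φ4] = [595840, 1276800]
r7 m[φ0→X1] = [461440, 577920]
r7 m[φ0→X3] = [266, 266]
r7 m[φ1→X10] = [566048, 2264192]
r7 m[φ1→X3] = [80, 80]
r7 m[φ2→X1] = [14, 28]
r7 m[φ2→X15] = [3579520, 3812480]
r7 m[φ3→X7] = [2766400, 2894080]
r7 m[φ3→X3] = [28, 60]
r7 m[φ4→X2] = [13108480, 9533440]
r7 m[φ4→X3] = [8, 14]
r7 m[φ5→X15] = [1, 5]
r7 m[φ6→X10] = [4, 9]
r7 m[φ7→X7] = [4, 4]
r7 m[X1→φ0] = [14, 28]
r7 m[X1→φ2] = [461440, 577920]
r7 m[X15→φ2] = [1, 5]
r7 m[X15→φ5] = [111860, 119140]
r7 m[X10→φ1] = [4, 9]
r7 m[X10→φ6] = [184800, 739200]
r7 m[X7→φ3] = [4, 4]
r7 m[X7→φ7] = [904640, 943360]
r7 m[X2→φ4] = [1, 1]
r7 m[X3→φ0] = [17920, 67200]
r7 m[X3→φ1] = [59584, 223440]
r7 m[X3→φ3] = [170240, 297920]
r7 m[X3→φ4] = [595840, 1276800]
r8 m[φ0→X1] = [461440, 577920]
r8 m[φ0→X3] = [266, 266]
r8 m[φ1→X10] = [566048, 2264192]
r8 m[φ1→X3] = [80, 80]
r8 m[φ2→X1] = [14, 28]
r8 m[φ2→X15] = [3579520, 3812480]
r8 m[φ3→X7] = [2766400, 2894080]
r8 m[φ3→X3] = [28, 60]
r8 m[φ4→X2] = [13108480, 9533440]
r8 m[φ4→X3] = [8, 14]
r8 m[φ5→X15] = [1, 5]
r8 m[φ6→X10] = [4, 9]
r8 m[φ7→X7] = [4, 4]
r8 m[X1→φ0] = [14, 28]
r8 m[X1→φ2] = [461440, 577920]
r8 m[X15→φ2] = [1, 5]
r8 m[X15→φ5] = [3579520, 3812480]
r8 m[X10→φ1] = [4, 9]
r8 m[X10→φ6] = [566048, 2264192]
r8 m[X7→φ3] = [4, 4]
r8 m[X7→φ7] = [2766400, 2894080]
r8 m[X2→φ4] = [1, 1]
r8 m[X3→φ0] = [17920, 67200]
r8 m[X3→φ1] = [59584, 223440]
r8 m[X3→φ3] = [170240, 297920]
r8 m[X3→φ4] = [595840, 1276800]
r9 m[φ0→X1] = [461440, 577920]
r9 m[φ0→X3] = [266, 266]
r9 m[φ1→X10] = [566048, 2264192]
r9 m[φ1→X3] = [80, 80]
r9 m[φ2→X1] = [14, 28]
r9 m[φ2→X15] = [3579520, 3812480]
r9 m[φ3→X7] = [2766400, 2894080]
r9 m[φ3→X3] = [28, 60]
r9 m[φ4→X2] = [13108480, 9533440]
r9 m[φ4→X3] = [8, 14]
r9 m[φ5→X15] = [1, 5]
r9 m[φ6→X10] = [4, 9]
r9 m[φ7→X7] = [4, 4]
r9 m[X1→φ0] = [14, 28]
r9 m[X1→φ2] = [461440, 577920]
r9 m[X15→φ2] = [1, 5]
r9 m[X15→φ5] = [3579520, 3812480]
r9 m[X10→φ1] = [4, 9]
r9 m[X10→φ6] = [566048, 2264192]
r9 m[X7→φ3] = [4, 4]
r9 m[X7→φ7] = [2766400, 2894080]
r9 m[X2→φ4] = [1, 1]
r9 m[X3→φ0] = [17920, 67200]
r9 m[X3→φ1] = [59584, 223440]
r9 m[X3→φ3] = [170240, 297920]
r9 m[X3→φ4] = [595840, 1276800]
fixed point reached at round 9
b[X1] = ⊗ incoming = [6460160, 16181760]

b[X1] = [6460160, 16181760]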